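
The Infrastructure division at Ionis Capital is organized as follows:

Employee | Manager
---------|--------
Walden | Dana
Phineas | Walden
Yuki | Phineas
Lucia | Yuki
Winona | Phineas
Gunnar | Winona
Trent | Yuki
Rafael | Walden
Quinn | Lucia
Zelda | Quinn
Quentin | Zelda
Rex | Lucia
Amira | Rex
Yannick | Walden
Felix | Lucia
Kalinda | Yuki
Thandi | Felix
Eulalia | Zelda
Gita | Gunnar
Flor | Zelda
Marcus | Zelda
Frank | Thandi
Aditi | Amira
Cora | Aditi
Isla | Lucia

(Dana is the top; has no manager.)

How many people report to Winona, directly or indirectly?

Winona directly manages Gunnar. Under Gunnar: Gita (1). That's 2 in total.

2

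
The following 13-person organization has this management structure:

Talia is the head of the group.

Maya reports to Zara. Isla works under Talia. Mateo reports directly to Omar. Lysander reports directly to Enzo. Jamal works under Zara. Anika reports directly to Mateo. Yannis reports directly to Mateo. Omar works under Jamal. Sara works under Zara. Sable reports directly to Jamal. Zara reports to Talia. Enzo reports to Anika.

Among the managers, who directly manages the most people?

Zara

Direct-report counts: Talia has 2; Zara has 3; Jamal has 2; Omar has 1; Mateo has 2; Anika has 1; Enzo has 1. The largest is 3, held by Zara.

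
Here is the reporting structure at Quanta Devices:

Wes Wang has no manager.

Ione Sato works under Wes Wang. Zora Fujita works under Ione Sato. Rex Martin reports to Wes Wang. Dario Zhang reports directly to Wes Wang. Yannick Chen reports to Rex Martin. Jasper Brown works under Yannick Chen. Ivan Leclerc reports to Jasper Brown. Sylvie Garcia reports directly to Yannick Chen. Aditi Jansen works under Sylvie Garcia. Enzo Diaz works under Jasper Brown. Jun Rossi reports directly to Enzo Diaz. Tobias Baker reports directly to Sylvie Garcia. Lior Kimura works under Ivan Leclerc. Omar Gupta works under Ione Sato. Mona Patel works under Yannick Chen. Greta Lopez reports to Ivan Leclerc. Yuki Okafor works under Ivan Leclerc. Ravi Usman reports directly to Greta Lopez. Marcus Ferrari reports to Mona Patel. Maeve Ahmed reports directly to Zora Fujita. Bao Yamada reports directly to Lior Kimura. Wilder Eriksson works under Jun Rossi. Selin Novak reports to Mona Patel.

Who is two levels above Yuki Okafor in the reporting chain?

Yuki Okafor reports to Ivan Leclerc, and Ivan Leclerc reports to Jasper Brown. So Yuki Okafor's skip-level manager is Jasper Brown.

Jasper Brown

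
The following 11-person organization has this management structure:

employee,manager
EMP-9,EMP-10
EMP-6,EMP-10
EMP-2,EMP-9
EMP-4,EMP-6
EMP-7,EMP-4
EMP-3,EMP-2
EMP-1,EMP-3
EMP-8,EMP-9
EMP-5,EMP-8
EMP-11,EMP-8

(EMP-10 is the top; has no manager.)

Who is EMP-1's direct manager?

EMP-3

EMP-1 reports directly to EMP-3.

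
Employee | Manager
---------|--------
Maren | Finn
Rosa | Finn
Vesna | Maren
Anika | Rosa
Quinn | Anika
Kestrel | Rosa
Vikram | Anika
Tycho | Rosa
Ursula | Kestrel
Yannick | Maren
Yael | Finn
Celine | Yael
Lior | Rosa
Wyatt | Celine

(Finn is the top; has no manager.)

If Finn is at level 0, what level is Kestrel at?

Chain from Kestrel up to Finn: Kestrel → Rosa → Finn. That is 2 steps up, so Kestrel is 2 levels below Finn.

2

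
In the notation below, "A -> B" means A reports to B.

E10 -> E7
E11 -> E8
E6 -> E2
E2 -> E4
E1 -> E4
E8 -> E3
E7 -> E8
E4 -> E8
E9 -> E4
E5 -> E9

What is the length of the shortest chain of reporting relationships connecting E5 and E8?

E5 is in E8's organization: the chain from E5 up to E8 is E5 → E9 → E4 → E8, which is 3 links.

3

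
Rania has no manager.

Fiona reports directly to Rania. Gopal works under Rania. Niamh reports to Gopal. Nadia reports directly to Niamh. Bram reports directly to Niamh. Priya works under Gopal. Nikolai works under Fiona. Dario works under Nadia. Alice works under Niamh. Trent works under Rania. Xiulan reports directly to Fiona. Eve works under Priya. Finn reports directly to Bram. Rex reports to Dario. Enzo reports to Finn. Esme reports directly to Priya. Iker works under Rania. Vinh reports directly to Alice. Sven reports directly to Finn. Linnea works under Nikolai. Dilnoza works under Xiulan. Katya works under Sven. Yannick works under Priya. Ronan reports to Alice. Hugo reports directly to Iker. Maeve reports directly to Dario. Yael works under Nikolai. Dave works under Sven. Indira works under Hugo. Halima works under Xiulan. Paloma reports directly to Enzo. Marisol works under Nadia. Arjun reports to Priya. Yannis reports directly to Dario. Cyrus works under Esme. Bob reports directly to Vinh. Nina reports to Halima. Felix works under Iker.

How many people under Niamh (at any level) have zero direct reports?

The people in Niamh's organization with no one reporting to them are Ronan, Bob, Dave, Katya, Paloma, Marisol, Yannis, Maeve, Rex. That is 9.

9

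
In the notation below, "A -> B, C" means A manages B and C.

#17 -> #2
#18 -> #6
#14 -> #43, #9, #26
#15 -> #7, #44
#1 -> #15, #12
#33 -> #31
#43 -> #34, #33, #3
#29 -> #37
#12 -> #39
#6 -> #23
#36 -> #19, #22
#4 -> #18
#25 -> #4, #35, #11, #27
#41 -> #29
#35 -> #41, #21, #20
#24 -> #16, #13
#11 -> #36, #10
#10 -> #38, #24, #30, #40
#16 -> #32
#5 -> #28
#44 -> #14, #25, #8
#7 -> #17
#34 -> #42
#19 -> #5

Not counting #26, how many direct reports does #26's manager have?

2

#26 reports to #14. #14's other direct reports are #43, #9 — 2 peers.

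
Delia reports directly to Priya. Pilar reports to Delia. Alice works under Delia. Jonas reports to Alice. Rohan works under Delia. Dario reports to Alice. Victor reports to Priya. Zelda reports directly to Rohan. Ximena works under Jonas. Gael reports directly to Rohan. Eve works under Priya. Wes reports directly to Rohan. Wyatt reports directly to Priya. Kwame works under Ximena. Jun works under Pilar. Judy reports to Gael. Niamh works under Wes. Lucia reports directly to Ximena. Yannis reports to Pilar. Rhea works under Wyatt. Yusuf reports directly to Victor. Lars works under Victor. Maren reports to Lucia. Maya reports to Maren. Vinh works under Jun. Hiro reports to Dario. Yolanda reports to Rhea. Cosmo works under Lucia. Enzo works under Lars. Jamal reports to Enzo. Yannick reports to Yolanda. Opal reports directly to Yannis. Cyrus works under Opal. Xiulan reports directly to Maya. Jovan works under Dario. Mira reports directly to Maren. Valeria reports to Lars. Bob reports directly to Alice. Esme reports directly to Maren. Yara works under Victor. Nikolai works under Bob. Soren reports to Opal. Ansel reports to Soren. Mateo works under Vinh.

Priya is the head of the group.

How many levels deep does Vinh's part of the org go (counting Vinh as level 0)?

The longest chain under Vinh runs Vinh → Mateo, which is 1 level below Vinh.

1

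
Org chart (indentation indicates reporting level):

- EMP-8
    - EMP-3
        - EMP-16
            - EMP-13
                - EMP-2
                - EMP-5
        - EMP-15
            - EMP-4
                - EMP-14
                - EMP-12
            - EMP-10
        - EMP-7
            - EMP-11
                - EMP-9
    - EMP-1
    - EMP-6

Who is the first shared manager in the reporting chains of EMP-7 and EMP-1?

EMP-7's chain of managers is EMP-3, EMP-8. EMP-1's chain of managers is EMP-8. The first manager that appears in both chains is EMP-8.

EMP-8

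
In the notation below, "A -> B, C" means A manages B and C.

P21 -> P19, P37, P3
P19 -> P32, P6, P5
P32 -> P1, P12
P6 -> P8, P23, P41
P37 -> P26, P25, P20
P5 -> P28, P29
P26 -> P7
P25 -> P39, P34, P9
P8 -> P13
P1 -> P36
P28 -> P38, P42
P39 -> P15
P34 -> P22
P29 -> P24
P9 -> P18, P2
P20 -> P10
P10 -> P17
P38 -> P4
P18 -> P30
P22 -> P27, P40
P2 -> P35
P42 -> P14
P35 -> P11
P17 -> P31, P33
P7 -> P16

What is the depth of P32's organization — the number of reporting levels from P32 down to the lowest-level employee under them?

2

The longest chain under P32 runs P32 → P1 → P36, which is 2 levels below P32.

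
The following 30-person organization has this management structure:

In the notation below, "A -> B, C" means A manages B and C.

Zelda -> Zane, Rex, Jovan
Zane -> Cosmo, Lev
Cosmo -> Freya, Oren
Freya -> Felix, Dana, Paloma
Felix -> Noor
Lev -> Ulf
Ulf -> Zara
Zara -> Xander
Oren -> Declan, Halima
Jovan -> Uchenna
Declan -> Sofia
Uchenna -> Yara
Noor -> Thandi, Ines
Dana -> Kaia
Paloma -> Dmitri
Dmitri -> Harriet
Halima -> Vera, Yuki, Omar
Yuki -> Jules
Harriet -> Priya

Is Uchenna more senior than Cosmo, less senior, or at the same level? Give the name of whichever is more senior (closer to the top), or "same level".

Both Uchenna and Cosmo are 2 levels below Zelda.

same level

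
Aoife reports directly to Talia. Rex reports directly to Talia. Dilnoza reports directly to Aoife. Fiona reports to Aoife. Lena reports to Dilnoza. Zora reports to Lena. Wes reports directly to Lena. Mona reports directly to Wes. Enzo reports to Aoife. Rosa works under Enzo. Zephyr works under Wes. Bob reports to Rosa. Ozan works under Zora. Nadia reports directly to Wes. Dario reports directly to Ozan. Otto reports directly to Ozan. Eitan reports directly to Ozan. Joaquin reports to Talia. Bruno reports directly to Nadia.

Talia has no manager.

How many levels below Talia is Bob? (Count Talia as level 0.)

4

Chain from Bob up to Talia: Bob → Rosa → Enzo → Aoife → Talia. That is 4 steps up, so Bob is 4 levels below Talia.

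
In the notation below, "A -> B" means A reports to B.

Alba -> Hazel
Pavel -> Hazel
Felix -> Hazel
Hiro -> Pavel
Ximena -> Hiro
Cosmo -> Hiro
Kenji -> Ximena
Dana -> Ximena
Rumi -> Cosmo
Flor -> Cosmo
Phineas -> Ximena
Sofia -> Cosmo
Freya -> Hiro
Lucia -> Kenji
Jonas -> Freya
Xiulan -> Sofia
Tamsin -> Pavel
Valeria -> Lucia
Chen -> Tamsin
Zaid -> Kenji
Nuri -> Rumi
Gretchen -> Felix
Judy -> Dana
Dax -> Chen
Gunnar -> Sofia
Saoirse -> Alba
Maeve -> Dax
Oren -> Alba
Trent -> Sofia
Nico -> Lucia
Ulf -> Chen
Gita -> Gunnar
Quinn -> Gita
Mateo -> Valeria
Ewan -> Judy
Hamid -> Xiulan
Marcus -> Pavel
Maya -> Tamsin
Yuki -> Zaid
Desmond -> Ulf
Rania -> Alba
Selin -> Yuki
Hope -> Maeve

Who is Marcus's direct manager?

Pavel

Marcus reports directly to Pavel.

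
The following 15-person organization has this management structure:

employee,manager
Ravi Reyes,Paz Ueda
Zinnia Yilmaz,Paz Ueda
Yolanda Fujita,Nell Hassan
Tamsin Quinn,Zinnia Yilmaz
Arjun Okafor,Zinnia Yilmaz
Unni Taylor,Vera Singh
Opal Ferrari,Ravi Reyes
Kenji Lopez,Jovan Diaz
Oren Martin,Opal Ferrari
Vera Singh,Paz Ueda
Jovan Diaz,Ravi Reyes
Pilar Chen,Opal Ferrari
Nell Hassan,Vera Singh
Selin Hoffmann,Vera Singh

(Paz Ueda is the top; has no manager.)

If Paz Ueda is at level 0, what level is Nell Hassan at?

2

Chain from Nell Hassan up to Paz Ueda: Nell Hassan → Vera Singh → Paz Ueda. That is 2 steps up, so Nell Hassan is 2 levels below Paz Ueda.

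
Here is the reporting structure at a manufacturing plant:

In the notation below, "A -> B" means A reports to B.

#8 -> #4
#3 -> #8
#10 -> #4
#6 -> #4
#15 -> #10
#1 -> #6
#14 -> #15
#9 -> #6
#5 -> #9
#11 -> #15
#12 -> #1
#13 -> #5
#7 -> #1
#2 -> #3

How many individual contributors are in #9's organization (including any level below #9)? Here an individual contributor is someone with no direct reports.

The only person in #9's organization with no one reporting to them is #13. That is 1.

1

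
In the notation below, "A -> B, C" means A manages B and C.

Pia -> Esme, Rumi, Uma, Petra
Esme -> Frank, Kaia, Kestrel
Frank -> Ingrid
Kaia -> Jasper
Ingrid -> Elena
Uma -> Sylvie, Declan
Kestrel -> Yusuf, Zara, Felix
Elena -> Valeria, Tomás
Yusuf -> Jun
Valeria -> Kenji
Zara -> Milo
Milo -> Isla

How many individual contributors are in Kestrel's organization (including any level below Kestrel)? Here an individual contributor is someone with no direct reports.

3

The people in Kestrel's organization with no one reporting to them are Felix, Isla, Jun. That is 3.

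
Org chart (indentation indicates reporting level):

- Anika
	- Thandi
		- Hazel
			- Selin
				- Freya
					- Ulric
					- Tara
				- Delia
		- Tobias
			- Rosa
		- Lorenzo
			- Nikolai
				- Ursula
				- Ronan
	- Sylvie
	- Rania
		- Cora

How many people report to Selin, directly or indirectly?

4

Selin directly manages Freya, Delia. Under Freya: Tara, Ulric (2). Delia has no reports. So Selin's organization is 2 direct reports plus everyone under them: 3 + 1 = 4.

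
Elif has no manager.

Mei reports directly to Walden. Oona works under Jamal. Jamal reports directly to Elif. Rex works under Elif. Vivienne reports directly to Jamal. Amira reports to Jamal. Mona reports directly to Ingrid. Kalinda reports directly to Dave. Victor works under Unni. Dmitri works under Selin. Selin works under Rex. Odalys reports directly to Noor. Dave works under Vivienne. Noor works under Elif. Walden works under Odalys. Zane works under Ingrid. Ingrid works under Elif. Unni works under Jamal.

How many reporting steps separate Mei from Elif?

4

Chain from Mei up to Elif: Mei → Walden → Odalys → Noor → Elif. That is 4 steps up, so Mei is 4 levels below Elif.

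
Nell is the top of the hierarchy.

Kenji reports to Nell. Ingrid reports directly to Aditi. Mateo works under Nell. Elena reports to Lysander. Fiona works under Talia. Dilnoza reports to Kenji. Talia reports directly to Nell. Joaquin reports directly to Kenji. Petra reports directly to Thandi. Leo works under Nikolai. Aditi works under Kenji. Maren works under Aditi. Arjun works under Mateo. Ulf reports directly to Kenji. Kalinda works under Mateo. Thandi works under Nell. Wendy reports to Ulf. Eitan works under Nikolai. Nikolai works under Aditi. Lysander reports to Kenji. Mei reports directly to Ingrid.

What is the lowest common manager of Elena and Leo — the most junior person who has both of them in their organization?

Elena's chain of managers is Lysander, Kenji, Nell. Leo's chain of managers is Nikolai, Aditi, Kenji, Nell. The first manager that appears in both chains is Kenji.

Kenji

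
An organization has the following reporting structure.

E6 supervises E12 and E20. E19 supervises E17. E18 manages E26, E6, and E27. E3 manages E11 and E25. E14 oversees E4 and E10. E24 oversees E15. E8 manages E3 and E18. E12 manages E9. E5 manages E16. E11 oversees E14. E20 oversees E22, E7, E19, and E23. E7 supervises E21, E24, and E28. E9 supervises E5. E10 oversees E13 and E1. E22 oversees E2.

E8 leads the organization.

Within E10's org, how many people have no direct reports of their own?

The people in E10's organization with no one reporting to them are E1, E13. That is 2.

2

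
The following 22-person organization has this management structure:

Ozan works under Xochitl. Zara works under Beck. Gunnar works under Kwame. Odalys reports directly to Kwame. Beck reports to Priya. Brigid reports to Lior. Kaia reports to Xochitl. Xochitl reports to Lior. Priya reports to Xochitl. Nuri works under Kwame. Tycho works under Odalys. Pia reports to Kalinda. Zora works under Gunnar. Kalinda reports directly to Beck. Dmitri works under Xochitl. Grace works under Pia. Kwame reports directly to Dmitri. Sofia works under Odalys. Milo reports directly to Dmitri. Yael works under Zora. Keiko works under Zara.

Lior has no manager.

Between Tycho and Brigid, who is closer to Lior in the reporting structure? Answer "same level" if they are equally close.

Tycho is 5 levels below Lior; Brigid is 1. Brigid is higher.

Brigid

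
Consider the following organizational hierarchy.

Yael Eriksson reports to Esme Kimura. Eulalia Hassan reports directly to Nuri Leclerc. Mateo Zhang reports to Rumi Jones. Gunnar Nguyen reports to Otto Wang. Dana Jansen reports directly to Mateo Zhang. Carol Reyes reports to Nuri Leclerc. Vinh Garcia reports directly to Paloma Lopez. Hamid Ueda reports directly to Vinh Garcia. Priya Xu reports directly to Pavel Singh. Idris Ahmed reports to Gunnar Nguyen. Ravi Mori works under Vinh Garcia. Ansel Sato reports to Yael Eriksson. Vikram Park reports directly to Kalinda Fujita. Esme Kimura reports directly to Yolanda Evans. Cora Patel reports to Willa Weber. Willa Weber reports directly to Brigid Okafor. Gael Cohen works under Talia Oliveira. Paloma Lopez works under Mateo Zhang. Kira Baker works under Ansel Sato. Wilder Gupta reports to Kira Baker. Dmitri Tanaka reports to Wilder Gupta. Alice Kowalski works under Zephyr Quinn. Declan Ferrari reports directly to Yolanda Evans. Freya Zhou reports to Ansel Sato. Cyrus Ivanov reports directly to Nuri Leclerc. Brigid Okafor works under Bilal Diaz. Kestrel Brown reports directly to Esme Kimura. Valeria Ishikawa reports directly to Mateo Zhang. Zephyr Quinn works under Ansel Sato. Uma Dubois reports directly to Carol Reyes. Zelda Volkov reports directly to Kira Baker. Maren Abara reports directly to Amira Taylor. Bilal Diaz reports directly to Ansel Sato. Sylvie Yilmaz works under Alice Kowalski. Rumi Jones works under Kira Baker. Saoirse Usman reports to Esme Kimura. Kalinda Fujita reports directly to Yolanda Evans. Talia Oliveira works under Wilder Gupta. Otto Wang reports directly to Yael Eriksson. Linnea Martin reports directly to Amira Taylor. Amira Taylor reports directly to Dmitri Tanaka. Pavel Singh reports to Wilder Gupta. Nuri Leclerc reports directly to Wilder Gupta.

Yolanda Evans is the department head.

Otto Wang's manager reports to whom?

Esme Kimura

Otto Wang reports to Yael Eriksson, and Yael Eriksson reports to Esme Kimura. So Otto Wang's skip-level manager is Esme Kimura.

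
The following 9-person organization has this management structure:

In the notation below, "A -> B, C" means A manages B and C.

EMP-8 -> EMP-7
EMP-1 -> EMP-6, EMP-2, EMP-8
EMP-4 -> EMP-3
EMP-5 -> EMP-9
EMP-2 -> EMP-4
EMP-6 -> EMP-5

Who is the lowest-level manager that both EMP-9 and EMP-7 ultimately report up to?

EMP-9's chain of managers is EMP-5, EMP-6, EMP-1. EMP-7's chain of managers is EMP-8, EMP-1. The first manager that appears in both chains is EMP-1.

EMP-1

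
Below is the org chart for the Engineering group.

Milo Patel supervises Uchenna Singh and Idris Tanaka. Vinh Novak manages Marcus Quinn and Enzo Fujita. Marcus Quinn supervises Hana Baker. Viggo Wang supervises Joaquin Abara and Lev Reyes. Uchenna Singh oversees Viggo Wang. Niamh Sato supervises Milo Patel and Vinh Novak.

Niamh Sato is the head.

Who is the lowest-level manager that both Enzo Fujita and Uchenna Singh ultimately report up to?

Enzo Fujita's chain of managers is Vinh Novak, Niamh Sato. Uchenna Singh's chain of managers is Milo Patel, Niamh Sato. The first manager that appears in both chains is Niamh Sato.

Niamh Sato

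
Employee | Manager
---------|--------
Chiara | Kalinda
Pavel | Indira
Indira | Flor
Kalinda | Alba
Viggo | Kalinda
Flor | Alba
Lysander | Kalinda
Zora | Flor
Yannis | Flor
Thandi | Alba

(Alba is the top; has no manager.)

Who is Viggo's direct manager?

Viggo reports directly to Kalinda.

Kalinda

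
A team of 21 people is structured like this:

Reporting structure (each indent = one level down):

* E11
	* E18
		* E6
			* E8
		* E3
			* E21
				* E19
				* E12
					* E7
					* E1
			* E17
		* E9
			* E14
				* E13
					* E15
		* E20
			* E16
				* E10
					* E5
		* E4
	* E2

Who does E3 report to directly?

E18

E3 reports directly to E18.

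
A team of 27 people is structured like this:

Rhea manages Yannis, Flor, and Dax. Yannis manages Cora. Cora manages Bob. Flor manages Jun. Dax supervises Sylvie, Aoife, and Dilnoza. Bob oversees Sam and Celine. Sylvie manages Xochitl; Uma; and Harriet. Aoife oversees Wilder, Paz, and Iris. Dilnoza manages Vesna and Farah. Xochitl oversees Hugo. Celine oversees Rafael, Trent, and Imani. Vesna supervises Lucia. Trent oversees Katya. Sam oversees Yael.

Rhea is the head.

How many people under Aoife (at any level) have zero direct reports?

3

The people in Aoife's organization with no one reporting to them are Iris, Wilder, Paz. That is 3.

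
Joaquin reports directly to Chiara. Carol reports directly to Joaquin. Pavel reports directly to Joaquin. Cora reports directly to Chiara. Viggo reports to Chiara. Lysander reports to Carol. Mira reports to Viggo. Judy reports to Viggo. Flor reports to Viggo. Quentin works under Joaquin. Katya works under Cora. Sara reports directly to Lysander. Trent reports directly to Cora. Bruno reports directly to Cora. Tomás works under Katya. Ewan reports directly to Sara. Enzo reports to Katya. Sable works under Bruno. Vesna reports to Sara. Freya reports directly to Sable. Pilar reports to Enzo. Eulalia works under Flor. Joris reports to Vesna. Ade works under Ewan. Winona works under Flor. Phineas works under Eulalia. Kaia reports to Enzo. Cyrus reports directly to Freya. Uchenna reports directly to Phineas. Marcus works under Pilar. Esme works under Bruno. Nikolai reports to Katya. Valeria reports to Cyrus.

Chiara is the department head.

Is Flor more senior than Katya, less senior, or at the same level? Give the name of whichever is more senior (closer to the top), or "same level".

same level

Both Flor and Katya are 2 levels below Chiara.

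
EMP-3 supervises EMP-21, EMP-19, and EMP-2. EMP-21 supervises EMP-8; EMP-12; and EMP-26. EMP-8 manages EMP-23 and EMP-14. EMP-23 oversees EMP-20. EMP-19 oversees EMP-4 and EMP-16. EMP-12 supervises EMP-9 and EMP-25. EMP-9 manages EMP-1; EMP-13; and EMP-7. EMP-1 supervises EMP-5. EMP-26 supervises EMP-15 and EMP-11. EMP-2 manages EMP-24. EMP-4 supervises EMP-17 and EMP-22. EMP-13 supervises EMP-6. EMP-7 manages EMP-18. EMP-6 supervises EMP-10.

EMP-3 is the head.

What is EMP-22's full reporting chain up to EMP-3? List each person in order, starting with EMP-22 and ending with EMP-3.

EMP-22 reports to EMP-4. EMP-4 reports to EMP-19. EMP-19 reports to EMP-3. EMP-3 is at the top.

EMP-22 -> EMP-4 -> EMP-19 -> EMP-3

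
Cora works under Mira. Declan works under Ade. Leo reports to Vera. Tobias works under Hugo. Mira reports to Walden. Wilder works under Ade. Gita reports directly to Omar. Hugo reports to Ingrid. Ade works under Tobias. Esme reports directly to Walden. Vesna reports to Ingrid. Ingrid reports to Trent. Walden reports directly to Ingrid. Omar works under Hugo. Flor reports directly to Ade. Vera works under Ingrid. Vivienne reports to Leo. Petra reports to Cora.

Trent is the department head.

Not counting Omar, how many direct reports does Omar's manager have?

1

Omar reports to Hugo. Hugo's other direct reports are Tobias — 1 peer.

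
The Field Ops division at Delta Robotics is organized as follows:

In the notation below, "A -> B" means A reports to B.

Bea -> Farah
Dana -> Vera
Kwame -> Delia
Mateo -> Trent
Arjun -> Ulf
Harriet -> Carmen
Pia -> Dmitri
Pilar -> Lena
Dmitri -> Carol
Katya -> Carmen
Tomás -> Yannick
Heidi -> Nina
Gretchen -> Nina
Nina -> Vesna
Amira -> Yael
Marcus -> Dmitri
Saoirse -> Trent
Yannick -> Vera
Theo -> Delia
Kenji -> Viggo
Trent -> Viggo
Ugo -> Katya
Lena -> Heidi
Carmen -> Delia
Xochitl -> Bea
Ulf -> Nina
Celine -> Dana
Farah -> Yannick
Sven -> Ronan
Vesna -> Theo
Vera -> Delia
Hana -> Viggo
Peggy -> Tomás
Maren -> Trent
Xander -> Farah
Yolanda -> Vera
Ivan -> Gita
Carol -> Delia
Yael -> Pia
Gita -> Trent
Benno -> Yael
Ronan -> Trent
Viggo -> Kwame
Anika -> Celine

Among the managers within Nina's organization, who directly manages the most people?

Direct-report counts within Nina's organization: Nina has 3; Ulf has 1; Heidi has 1; Lena has 1. The largest is 3, held by Nina.

Nina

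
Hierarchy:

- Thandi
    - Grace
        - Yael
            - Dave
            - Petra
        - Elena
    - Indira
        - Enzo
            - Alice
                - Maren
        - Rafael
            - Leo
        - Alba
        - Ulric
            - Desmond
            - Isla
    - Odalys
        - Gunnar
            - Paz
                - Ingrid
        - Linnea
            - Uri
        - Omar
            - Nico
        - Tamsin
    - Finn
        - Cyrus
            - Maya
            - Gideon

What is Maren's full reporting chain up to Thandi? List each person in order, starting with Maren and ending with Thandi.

Maren reports to Alice. Alice reports to Enzo. Enzo reports to Indira. Indira reports to Thandi. Thandi is at the top.

Maren -> Alice -> Enzo -> Indira -> Thandi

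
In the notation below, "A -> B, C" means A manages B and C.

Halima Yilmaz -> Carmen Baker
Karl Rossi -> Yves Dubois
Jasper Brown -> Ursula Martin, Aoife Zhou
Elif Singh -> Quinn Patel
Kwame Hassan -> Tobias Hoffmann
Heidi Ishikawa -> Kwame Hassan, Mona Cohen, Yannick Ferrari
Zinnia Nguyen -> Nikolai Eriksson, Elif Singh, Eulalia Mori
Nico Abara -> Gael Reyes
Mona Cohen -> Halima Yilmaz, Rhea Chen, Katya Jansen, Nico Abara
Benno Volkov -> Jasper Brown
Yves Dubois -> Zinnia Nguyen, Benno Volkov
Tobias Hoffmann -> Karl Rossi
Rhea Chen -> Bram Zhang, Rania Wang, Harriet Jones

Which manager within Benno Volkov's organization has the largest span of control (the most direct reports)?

Direct-report counts within Benno Volkov's organization: Benno Volkov has 1; Jasper Brown has 2. The largest is 2, held by Jasper Brown.

Jasper Brown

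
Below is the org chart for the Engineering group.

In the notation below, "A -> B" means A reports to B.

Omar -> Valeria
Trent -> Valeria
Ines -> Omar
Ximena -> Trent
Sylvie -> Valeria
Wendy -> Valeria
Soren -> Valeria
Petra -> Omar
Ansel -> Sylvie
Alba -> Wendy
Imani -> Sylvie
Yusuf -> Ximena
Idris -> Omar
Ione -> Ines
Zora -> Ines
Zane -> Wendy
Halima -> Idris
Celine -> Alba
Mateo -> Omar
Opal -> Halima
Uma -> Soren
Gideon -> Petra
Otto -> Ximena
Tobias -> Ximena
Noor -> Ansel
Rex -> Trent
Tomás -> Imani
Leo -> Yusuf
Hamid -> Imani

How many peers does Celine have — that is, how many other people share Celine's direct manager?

0

Celine reports to Alba, and Alba has no other direct reports. Celine has 0 peers.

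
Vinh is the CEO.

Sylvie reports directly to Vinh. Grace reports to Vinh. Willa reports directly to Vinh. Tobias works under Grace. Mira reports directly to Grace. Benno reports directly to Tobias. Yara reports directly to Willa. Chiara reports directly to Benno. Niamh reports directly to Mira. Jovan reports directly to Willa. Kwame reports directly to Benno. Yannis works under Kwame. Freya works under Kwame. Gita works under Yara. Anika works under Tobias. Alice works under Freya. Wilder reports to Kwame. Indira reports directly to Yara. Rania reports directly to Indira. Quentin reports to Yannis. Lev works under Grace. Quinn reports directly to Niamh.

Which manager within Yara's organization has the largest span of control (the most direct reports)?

Direct-report counts within Yara's organization: Yara has 2; Indira has 1. The largest is 2, held by Yara.

Yara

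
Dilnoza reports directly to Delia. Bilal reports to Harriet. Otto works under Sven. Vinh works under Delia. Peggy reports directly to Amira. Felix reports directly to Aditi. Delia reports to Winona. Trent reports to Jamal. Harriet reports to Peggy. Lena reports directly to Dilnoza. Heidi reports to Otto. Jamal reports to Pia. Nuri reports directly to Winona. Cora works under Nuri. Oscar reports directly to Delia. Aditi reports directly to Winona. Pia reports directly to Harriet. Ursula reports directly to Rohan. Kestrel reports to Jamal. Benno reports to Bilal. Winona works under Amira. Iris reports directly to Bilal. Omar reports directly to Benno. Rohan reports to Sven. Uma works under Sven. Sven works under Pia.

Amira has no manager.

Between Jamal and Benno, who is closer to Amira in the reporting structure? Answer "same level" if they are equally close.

same level

Both Jamal and Benno are 4 levels below Amira.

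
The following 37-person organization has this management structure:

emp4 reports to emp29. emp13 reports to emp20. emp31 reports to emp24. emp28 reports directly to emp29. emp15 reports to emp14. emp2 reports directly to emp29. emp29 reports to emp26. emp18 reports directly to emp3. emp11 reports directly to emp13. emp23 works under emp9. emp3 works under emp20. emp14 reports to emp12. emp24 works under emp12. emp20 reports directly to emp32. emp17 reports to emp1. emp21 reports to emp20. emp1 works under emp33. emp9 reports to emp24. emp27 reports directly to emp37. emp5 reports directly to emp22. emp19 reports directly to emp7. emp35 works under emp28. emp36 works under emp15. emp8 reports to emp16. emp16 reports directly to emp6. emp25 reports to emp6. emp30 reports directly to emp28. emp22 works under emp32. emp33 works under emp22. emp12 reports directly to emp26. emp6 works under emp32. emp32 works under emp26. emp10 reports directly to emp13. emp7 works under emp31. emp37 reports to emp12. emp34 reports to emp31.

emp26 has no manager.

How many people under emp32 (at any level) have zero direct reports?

8

The people in emp32's organization with no one reporting to them are emp18, emp21, emp10, emp11, emp17, emp5, emp25, emp8. That is 8.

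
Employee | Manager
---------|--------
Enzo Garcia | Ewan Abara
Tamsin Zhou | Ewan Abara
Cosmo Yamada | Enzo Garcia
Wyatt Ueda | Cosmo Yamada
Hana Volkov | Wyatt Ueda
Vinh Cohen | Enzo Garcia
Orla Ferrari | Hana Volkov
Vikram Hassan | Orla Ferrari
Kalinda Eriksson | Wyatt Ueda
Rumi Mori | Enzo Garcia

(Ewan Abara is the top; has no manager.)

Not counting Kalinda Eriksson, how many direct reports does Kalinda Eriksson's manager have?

Kalinda Eriksson reports to Wyatt Ueda. Wyatt Ueda's other direct reports are Hana Volkov — 1 peer.

1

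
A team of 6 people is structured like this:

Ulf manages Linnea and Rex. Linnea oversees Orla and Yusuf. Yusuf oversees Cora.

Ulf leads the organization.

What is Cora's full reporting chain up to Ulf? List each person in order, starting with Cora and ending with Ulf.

Cora -> Yusuf -> Linnea -> Ulf

Cora reports to Yusuf. Yusuf reports to Linnea. Linnea reports to Ulf. Ulf is at the top.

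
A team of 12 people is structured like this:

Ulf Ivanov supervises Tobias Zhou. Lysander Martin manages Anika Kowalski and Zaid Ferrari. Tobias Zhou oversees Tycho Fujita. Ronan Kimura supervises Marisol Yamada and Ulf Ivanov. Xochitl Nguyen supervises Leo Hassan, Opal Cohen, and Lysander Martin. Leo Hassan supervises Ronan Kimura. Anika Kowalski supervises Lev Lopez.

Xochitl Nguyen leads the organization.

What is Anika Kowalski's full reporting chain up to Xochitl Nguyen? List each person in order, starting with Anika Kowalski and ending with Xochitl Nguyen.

Anika Kowalski reports to Lysander Martin. Lysander Martin reports to Xochitl Nguyen. Xochitl Nguyen is at the top.

Anika Kowalski -> Lysander Martin -> Xochitl Nguyen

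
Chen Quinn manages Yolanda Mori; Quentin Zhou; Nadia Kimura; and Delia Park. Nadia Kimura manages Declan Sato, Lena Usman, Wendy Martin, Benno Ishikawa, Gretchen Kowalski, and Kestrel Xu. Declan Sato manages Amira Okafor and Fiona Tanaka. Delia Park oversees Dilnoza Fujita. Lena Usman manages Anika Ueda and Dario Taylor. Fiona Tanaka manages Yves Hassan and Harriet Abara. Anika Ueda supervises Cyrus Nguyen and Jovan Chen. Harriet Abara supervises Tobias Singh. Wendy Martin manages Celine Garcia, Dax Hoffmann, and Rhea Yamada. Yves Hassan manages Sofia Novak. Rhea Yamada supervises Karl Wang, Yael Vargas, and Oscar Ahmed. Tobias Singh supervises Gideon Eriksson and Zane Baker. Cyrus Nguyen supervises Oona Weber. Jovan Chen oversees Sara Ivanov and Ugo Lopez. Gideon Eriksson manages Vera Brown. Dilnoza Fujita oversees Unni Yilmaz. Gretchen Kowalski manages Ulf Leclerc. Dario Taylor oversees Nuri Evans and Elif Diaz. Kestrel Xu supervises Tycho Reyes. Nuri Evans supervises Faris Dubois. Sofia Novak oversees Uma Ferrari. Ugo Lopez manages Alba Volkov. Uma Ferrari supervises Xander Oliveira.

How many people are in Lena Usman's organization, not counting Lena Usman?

11

Lena Usman directly manages Anika Ueda, Dario Taylor. Under Anika Ueda: Jovan Chen, Ugo Lopez, Alba Volkov, Sara Ivanov, Cyrus Nguyen, Oona Weber (6). Under Dario Taylor: Elif Diaz, Nuri Evans, Faris Dubois (3). So Lena Usman's organization is 2 direct reports plus everyone under them: 7 + 4 = 11.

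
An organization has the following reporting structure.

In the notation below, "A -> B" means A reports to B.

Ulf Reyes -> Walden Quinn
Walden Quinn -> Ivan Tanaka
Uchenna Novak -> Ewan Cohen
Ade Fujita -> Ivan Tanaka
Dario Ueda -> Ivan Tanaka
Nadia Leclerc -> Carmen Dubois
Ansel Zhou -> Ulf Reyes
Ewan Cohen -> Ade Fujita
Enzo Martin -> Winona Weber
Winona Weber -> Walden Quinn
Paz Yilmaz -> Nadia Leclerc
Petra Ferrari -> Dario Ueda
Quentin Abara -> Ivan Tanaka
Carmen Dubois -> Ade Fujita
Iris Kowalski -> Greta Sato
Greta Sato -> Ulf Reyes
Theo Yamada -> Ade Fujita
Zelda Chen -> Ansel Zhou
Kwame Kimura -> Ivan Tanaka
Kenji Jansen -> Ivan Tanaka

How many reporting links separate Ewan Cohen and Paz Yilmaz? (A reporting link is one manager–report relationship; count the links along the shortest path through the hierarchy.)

Ewan Cohen is 1 level below Ade Fujita, and Paz Yilmaz is 3 levels below Ade Fujita (their lowest common manager). The shortest path runs up from Ewan Cohen to Ade Fujita and back down to Paz Yilmaz: 1 + 3 = 4 links.

4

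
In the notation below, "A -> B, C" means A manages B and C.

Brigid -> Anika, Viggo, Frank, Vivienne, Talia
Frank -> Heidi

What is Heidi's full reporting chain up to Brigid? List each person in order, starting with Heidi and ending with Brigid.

Heidi -> Frank -> Brigid

Heidi reports to Frank. Frank reports to Brigid. Brigid is at the top.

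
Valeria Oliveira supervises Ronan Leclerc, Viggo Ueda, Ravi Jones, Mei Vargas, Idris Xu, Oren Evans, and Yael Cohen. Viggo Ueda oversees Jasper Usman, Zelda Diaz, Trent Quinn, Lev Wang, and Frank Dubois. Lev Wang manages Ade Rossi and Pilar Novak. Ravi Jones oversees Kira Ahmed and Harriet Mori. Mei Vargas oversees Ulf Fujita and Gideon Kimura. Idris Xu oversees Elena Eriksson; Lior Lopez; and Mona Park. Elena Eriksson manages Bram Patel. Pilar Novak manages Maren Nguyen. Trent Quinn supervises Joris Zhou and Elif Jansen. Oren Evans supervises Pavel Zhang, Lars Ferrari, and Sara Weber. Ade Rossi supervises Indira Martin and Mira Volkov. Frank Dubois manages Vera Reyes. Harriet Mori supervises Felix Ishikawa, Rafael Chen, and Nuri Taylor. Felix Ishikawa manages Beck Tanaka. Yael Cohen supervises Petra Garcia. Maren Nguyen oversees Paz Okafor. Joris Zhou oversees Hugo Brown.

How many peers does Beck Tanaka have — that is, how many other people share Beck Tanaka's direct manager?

0

Beck Tanaka reports to Felix Ishikawa, and Felix Ishikawa has no other direct reports. Beck Tanaka has 0 peers.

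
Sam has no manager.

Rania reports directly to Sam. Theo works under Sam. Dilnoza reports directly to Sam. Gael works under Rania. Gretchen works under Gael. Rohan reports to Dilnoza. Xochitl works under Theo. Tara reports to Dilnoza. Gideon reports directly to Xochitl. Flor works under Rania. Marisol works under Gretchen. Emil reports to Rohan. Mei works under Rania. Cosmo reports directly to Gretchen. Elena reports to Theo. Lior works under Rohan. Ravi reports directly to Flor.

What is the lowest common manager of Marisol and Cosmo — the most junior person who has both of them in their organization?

Marisol's chain of managers is Gretchen, Gael, Rania, Sam. Cosmo's chain of managers is Gretchen, Gael, Rania, Sam. The first manager that appears in both chains is Gretchen.

Gretchen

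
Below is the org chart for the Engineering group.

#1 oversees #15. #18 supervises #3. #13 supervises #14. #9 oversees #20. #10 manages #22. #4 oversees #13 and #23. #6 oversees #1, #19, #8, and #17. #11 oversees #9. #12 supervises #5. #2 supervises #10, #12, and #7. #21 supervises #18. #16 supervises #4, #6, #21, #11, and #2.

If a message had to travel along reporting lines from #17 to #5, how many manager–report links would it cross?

5

#17 is 2 levels below #16, and #5 is 3 levels below #16 (their lowest common manager). The shortest path runs up from #17 to #16 and back down to #5: 2 + 3 = 5 links.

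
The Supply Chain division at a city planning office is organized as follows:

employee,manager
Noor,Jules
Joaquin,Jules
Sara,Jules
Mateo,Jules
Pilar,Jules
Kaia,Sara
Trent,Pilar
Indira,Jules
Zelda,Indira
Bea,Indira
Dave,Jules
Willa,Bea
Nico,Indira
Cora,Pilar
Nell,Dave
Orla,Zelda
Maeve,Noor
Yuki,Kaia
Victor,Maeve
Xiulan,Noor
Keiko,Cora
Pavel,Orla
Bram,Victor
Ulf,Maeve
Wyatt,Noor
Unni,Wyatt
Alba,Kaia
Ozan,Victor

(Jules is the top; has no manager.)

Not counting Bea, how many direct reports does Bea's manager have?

2

Bea reports to Indira. Indira's other direct reports are Zelda, Nico — 2 peers.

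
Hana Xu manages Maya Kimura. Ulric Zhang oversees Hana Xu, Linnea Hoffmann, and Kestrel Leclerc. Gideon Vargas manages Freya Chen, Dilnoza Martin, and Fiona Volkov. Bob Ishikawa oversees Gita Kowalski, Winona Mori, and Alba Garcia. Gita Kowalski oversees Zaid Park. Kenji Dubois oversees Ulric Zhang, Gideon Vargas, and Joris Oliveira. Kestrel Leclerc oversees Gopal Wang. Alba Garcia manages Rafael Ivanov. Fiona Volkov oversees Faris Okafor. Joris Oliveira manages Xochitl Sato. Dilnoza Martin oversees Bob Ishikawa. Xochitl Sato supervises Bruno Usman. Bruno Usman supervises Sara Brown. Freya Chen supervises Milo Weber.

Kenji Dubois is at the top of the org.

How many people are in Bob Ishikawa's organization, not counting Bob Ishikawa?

5

Bob Ishikawa directly manages Gita Kowalski, Alba Garcia, Winona Mori. Under Gita Kowalski: Zaid Park (1). Under Alba Garcia: Rafael Ivanov (1). Winona Mori has no reports. So Bob Ishikawa's organization is 3 direct reports plus everyone under them: 2 + 2 + 1 = 5.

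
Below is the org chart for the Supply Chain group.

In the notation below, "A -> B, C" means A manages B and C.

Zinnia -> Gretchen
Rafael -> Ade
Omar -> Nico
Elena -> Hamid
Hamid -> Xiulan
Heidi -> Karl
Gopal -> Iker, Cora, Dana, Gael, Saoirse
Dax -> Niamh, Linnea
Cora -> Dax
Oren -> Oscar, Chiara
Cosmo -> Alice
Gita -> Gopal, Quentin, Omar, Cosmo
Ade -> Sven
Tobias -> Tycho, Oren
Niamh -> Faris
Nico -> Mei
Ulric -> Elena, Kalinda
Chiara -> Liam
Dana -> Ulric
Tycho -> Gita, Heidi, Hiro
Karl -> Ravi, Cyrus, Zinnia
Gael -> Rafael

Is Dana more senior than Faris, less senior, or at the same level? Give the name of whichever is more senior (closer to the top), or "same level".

Dana

Dana is 4 levels below Tobias; Faris is 7. Dana is higher.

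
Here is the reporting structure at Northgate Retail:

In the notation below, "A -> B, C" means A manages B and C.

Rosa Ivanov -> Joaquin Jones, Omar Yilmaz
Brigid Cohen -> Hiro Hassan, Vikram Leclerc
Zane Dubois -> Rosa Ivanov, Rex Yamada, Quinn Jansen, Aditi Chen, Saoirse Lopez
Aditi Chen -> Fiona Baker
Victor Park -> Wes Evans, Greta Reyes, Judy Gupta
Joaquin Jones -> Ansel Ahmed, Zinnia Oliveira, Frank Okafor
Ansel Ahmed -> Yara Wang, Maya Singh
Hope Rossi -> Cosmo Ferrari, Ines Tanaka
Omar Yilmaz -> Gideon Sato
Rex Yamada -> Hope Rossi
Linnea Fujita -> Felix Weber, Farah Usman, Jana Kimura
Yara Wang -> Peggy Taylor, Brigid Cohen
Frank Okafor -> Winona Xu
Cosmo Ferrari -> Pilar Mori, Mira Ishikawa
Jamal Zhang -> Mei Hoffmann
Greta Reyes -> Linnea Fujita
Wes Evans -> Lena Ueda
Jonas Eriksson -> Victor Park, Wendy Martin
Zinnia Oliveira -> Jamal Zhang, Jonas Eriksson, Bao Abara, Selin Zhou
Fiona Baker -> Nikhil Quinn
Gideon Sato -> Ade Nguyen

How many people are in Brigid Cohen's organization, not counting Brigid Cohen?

2

Brigid Cohen directly manages Hiro Hassan, Vikram Leclerc. Hiro Hassan has no reports. Vikram Leclerc has no reports. So Brigid Cohen's organization is 2 direct reports plus everyone under them: 1 + 1 = 2.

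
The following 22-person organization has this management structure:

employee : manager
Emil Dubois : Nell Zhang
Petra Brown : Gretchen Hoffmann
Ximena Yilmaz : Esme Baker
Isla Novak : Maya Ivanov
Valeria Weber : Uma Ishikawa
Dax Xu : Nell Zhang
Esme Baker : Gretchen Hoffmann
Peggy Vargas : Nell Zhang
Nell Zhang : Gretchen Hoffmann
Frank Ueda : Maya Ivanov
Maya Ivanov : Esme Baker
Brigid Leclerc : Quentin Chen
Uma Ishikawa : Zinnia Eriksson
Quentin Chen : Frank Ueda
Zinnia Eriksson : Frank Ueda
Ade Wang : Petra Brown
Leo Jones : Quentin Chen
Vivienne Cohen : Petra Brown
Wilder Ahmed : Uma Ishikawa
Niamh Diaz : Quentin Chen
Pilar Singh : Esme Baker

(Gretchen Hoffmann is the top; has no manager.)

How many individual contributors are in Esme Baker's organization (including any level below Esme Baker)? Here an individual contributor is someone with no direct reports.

The people in Esme Baker's organization with no one reporting to them are Pilar Singh, Ximena Yilmaz, Isla Novak, Valeria Weber, Wilder Ahmed, Leo Jones, Niamh Diaz, Brigid Leclerc. That is 8.

8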